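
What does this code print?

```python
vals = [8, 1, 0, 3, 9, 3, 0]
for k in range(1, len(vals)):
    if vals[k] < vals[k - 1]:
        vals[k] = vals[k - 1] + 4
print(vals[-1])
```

32

k=1: 1<8, vals[1] = 8+4 = 12 → [8, 12, 0, 3, 9, 3, 0]
k=2: 0<12, vals[2] = 12+4 = 16 → [8, 12, 16, 3, 9, 3, 0]
k=3: 3<16, vals[3] = 16+4 = 20 → [8, 12, 16, 20, 9, 3, 0]
k=4: 9<20, vals[4] = 20+4 = 24 → [8, 12, 16, 20, 24, 3, 0]
k=5: 3<24, vals[5] = 24+4 = 28 → [8, 12, 16, 20, 24, 28, 0]
k=6: 0<28, vals[6] = 28+4 = 32 → [8, 12, 16, 20, 24, 28, 32]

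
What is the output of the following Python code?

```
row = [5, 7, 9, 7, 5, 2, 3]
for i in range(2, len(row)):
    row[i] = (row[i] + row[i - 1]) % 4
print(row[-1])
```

i=2: row[2] = (9+7)%4 = 0 → [5, 7, 0, 7, 5, 2, 3]
i=3: row[3] = (7+0)%4 = 3 → [5, 7, 0, 3, 5, 2, 3]
i=4: row[4] = (5+3)%4 = 0 → [5, 7, 0, 3, 0, 2, 3]
i=5: row[5] = (2+0)%4 = 2 → [5, 7, 0, 3, 0, 2, 3]
i=6: row[6] = (3+2)%4 = 1 → [5, 7, 0, 3, 0, 2, 1]

1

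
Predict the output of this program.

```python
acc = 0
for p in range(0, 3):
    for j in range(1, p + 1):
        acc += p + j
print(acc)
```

p=1,j=1: acc = 0+2 = 2
p=2,j=1: acc = 2+3 = 5
p=2,j=2: acc = 5+4 = 9

9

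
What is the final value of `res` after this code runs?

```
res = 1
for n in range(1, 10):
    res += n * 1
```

n=1: res = 1+1*1 = 2
n=2: res = 2+2*1 = 4
n=3: res = 4+3*1 = 7
n=4: res = 7+4*1 = 11
n=5: res = 11+5*1 = 16
n=6: res = 16+6*1 = 22
n=7: res = 22+7*1 = 29
n=8: res = 29+8*1 = 37
n=9: res = 37+9*1 = 46

46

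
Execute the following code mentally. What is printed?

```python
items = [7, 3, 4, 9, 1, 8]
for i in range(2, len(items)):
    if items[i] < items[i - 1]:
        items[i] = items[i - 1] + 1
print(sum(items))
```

i=2: 4>=3, unchanged → [7, 3, 4, 9, 1, 8]
i=3: 9>=4, unchanged → [7, 3, 4, 9, 1, 8]
i=4: 1<9, items[4] = 9+1 = 10 → [7, 3, 4, 9, 10, 8]
i=5: 8<10, items[5] = 10+1 = 11 → [7, 3, 4, 9, 10, 11]
sum = 44

44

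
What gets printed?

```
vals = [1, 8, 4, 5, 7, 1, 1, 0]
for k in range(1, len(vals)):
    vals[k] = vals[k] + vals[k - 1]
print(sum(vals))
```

146

k=1: vals[1] = 8+1 = 9 → [1, 9, 4, 5, 7, 1, 1, 0]
k=2: vals[2] = 4+9 = 13 → [1, 9, 13, 5, 7, 1, 1, 0]
k=3: vals[3] = 5+13 = 18 → [1, 9, 13, 18, 7, 1, 1, 0]
k=4: vals[4] = 7+18 = 25 → [1, 9, 13, 18, 25, 1, 1, 0]
k=5: vals[5] = 1+25 = 26 → [1, 9, 13, 18, 25, 26, 1, 0]
k=6: vals[6] = 1+26 = 27 → [1, 9, 13, 18, 25, 26, 27, 0]
k=7: vals[7] = 0+27 = 27 → [1, 9, 13, 18, 25, 26, 27, 27]
sum = 146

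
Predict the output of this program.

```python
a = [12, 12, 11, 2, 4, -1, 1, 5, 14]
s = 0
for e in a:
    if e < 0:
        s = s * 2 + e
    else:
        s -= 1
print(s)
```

e=12: not <0, s = 0-1 = -1
e=12: not <0, s = (-1)-1 = -2
e=11: not <0, s = (-2)-1 = -3
e=2: not <0, s = (-3)-1 = -4
e=4: not <0, s = (-4)-1 = -5
e=-1: <0, s = (-5)*2+(-1) = -11
e=1: not <0, s = (-11)-1 = -12
e=5: not <0, s = (-12)-1 = -13
e=14: not <0, s = (-13)-1 = -14

-14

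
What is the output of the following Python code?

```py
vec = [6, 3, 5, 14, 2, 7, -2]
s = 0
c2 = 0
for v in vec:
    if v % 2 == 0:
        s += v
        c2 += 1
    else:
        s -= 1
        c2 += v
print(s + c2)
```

36

v=6: even, s = 0+6 = 6; c2=1
v=3: not even, s = 6-1 = 5; c2=4
v=5: not even, s = 5-1 = 4; c2=9
v=14: even, s = 4+14 = 18; c2=10
v=2: even, s = 18+2 = 20; c2=11
v=7: not even, s = 20-1 = 19; c2=18
v=-2: even, s = 19+(-2) = 17; c2=19
s+c2 = 17+19 = 36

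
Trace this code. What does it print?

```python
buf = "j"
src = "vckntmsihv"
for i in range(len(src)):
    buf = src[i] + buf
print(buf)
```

i=0: prepend 'v' → 'vj'
i=1: prepend 'c' → 'cvj'
i=2: prepend 'k' → 'kcvj'
i=3: prepend 'n' → 'nkcvj'
i=4: prepend 't' → 'tnkcvj'
i=5: prepend 'm' → 'mtnkcvj'
i=6: prepend 's' → 'smtnkcvj'
i=7: prepend 'i' → 'ismtnkcvj'
i=8: prepend 'h' → 'hismtnkcvj'
i=9: prepend 'v' → 'vhismtnkcvj'

vhismtnkcvj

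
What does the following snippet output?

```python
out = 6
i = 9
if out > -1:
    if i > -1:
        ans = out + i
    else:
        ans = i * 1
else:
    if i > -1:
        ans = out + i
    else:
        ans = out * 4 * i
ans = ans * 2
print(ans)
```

out=6, i=9
out > -1 is True; i > -1 is True
→ ans = out + i = 15
ans = 15*2 = 30

30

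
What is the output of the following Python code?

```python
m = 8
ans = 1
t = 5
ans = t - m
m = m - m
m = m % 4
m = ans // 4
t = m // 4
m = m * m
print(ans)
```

ans = 5-8 = -3
m = 8-8 = 0
m = 0%4 = 0
m = (-3)//4 = -1
t = (-1)//4 = -1
m = (-1)*(-1) = 1

-3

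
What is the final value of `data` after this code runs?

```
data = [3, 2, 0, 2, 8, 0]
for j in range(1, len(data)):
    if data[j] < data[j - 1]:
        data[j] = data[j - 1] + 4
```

[3, 7, 11, 15, 19, 23]

j=1: 2<3, data[1] = 3+4 = 7 → [3, 7, 0, 2, 8, 0]
j=2: 0<7, data[2] = 7+4 = 11 → [3, 7, 11, 2, 8, 0]
j=3: 2<11, data[3] = 11+4 = 15 → [3, 7, 11, 15, 8, 0]
j=4: 8<15, data[4] = 15+4 = 19 → [3, 7, 11, 15, 19, 0]
j=5: 0<19, data[5] = 19+4 = 23 → [3, 7, 11, 15, 19, 23]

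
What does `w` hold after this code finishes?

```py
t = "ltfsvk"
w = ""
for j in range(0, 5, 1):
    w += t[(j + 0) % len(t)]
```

j=0: add t[0]='l' → 'l'
j=1: add t[1]='t' → 'lt'
j=2: add t[2]='f' → 'ltf'
j=3: add t[3]='s' → 'ltfs'
j=4: add t[4]='v' → 'ltfsv'

'ltfsv'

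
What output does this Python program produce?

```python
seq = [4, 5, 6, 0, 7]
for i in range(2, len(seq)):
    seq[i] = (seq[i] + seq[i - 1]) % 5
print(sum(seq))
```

14

i=2: seq[2] = (6+5)%5 = 1 → [4, 5, 1, 0, 7]
i=3: seq[3] = (0+1)%5 = 1 → [4, 5, 1, 1, 7]
i=4: seq[4] = (7+1)%5 = 3 → [4, 5, 1, 1, 3]
sum = 14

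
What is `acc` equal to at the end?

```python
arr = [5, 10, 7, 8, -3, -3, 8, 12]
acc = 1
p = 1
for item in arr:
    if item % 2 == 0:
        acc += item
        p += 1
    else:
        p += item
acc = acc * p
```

429

item=5: not even; p=6
item=10: even, acc = 1+10 = 11; p=7
item=7: not even; p=14
item=8: even, acc = 11+8 = 19; p=15
item=-3: not even; p=12
item=-3: not even; p=9
item=8: even, acc = 19+8 = 27; p=10
item=12: even, acc = 27+12 = 39; p=11
acc*p = 39*11 = 429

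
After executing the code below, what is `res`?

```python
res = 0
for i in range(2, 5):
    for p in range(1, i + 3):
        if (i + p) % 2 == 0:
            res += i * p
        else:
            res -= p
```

68

i=2,p=1: odd sum, res = 0-1 = -1
i=2,p=2: even sum, res = (-1)+4 = 3
i=2,p=3: odd sum, res = 3-3 = 0
i=2,p=4: even sum, res = 0+8 = 8
i=3,p=1: even sum, res = 8+3 = 11
i=3,p=2: odd sum, res = 11-2 = 9
i=3,p=3: even sum, res = 9+9 = 18
i=3,p=4: odd sum, res = 18-4 = 14
i=3,p=5: even sum, res = 14+15 = 29
i=4,p=1: odd sum, res = 29-1 = 28
i=4,p=2: even sum, res = 28+8 = 36
i=4,p=3: odd sum, res = 36-3 = 33
i=4,p=4: even sum, res = 33+16 = 49
i=4,p=5: odd sum, res = 49-5 = 44
i=4,p=6: even sum, res = 44+24 = 68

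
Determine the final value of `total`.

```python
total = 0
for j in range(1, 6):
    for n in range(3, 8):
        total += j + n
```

j=1,n=3: total = 0+4 = 4
j=1,n=4: total = 4+5 = 9
j=1,n=5: total = 9+6 = 15
j=1,n=6: total = 15+7 = 22
j=1,n=7: total = 22+8 = 30
j=2,n=3: total = 30+5 = 35
j=2,n=4: total = 35+6 = 41
j=2,n=5: total = 41+7 = 48
j=2,n=6: total = 48+8 = 56
j=2,n=7: total = 56+9 = 65
j=3,n=3: total = 65+6 = 71
j=3,n=4: total = 71+7 = 78
j=3,n=5: total = 78+8 = 86
j=3,n=6: total = 86+9 = 95
j=3,n=7: total = 95+10 = 105
j=4,n=3: total = 105+7 = 112
j=4,n=4: total = 112+8 = 120
j=4,n=5: total = 120+9 = 129
j=4,n=6: total = 129+10 = 139
j=4,n=7: total = 139+11 = 150
j=5,n=3: total = 150+8 = 158
j=5,n=4: total = 158+9 = 167
j=5,n=5: total = 167+10 = 177
j=5,n=6: total = 177+11 = 188
j=5,n=7: total = 188+12 = 200

200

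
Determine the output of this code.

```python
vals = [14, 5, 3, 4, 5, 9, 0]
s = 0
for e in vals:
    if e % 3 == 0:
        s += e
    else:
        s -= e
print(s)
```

-16

e=14: not %3==0, s = 0-14 = -14
e=5: not %3==0, s = (-14)-5 = -19
e=3: %3==0, s = (-19)+3 = -16
e=4: not %3==0, s = (-16)-4 = -20
e=5: not %3==0, s = (-20)-5 = -25
e=9: %3==0, s = (-25)+9 = -16
e=0: %3==0, s = (-16)+0 = -16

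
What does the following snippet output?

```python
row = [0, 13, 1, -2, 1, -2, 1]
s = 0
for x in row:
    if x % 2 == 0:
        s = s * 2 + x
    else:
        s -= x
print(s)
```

x=0: even, s = 0*2+0 = 0
x=13: not even, s = 0-13 = -13
x=1: not even, s = (-13)-1 = -14
x=-2: even, s = (-14)*2+(-2) = -30
x=1: not even, s = (-30)-1 = -31
x=-2: even, s = (-31)*2+(-2) = -64
x=1: not even, s = (-64)-1 = -65

-65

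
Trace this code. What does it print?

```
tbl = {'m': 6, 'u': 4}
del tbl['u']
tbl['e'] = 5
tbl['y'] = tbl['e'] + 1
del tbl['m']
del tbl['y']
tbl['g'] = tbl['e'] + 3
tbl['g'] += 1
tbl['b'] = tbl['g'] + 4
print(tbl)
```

{'e': 5, 'g': 9, 'b': 13}

del 'u' → {'m': 6}
tbl['e'] = 5 → {'m': 6, 'e': 5}
tbl['y'] = tbl['e']+1 = 6 → {'m': 6, 'e': 5, 'y': 6}
del 'm' → {'e': 5, 'y': 6}
del 'y' → {'e': 5}
tbl['g'] = tbl['e']+3 = 8 → {'e': 5, 'g': 8}
tbl['g'] = 8+1 = 9 → {'e': 5, 'g': 9}
tbl['b'] = tbl['g']+4 = 13 → {'e': 5, 'g': 9, 'b': 13}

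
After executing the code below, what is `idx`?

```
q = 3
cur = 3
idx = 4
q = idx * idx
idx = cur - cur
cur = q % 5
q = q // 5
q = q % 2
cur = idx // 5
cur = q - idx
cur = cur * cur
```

q = 4*4 = 16
idx = 3-3 = 0
cur = 16%5 = 1
q = 16//5 = 3
q = 3%2 = 1
cur = 0//5 = 0
cur = 1-0 = 1
cur = 1*1 = 1

0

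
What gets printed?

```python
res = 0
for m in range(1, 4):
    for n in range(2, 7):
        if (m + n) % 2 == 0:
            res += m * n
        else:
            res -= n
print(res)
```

m=1,n=2: odd sum, res = 0-2 = -2
m=1,n=3: even sum, res = (-2)+3 = 1
m=1,n=4: odd sum, res = 1-4 = -3
m=1,n=5: even sum, res = (-3)+5 = 2
m=1,n=6: odd sum, res = 2-6 = -4
m=2,n=2: even sum, res = (-4)+4 = 0
m=2,n=3: odd sum, res = 0-3 = -3
m=2,n=4: even sum, res = (-3)+8 = 5
m=2,n=5: odd sum, res = 5-5 = 0
m=2,n=6: even sum, res = 0+12 = 12
m=3,n=2: odd sum, res = 12-2 = 10
m=3,n=3: even sum, res = 10+9 = 19
m=3,n=4: odd sum, res = 19-4 = 15
m=3,n=5: even sum, res = 15+15 = 30
m=3,n=6: odd sum, res = 30-6 = 24

24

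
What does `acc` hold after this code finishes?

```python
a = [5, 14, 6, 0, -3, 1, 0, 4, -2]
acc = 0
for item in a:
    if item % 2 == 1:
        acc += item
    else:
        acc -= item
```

item=5: odd, acc = 0+5 = 5
item=14: not odd, acc = 5-14 = -9
item=6: not odd, acc = (-9)-6 = -15
item=0: not odd, acc = (-15)-0 = -15
item=-3: odd, acc = (-15)+(-3) = -18
item=1: odd, acc = (-18)+1 = -17
item=0: not odd, acc = (-17)-0 = -17
item=4: not odd, acc = (-17)-4 = -21
item=-2: not odd, acc = (-21)-(-2) = -19

-19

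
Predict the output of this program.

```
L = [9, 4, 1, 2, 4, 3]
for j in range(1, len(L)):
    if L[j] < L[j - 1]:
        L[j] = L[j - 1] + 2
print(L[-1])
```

j=1: 4<9, L[1] = 9+2 = 11 → [9, 11, 1, 2, 4, 3]
j=2: 1<11, L[2] = 11+2 = 13 → [9, 11, 13, 2, 4, 3]
j=3: 2<13, L[3] = 13+2 = 15 → [9, 11, 13, 15, 4, 3]
j=4: 4<15, L[4] = 15+2 = 17 → [9, 11, 13, 15, 17, 3]
j=5: 3<17, L[5] = 17+2 = 19 → [9, 11, 13, 15, 17, 19]

19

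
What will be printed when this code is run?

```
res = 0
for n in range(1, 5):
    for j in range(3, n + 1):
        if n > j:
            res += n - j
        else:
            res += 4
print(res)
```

9

n=3,j=3: not 3>3, res = 0+4 = 4
n=4,j=3: 4>3, res = 4+1 = 5
n=4,j=4: not 4>4, res = 5+4 = 9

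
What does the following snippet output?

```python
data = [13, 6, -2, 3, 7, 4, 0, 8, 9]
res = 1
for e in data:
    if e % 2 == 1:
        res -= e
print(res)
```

-31

e=13: odd, res = 1-13 = -12
e=6: not odd
e=-2: not odd
e=3: odd, res = (-12)-3 = -15
e=7: odd, res = (-15)-7 = -22
e=4: not odd
e=0: not odd
e=8: not odd
e=9: odd, res = (-22)-9 = -31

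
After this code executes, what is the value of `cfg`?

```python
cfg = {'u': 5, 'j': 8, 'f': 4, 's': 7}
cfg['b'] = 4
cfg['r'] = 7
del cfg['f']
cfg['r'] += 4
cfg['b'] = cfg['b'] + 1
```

{'u': 5, 'j': 8, 's': 7, 'b': 5, 'r': 11}

cfg['b'] = 4 → {'u': 5, 'j': 8, 'f': 4, 's': 7, 'b': 4}
cfg['r'] = 7 → {'u': 5, 'j': 8, 'f': 4, 's': 7, 'b': 4, 'r': 7}
del 'f' → {'u': 5, 'j': 8, 's': 7, 'b': 4, 'r': 7}
cfg['r'] = 7+4 = 11 → {'u': 5, 'j': 8, 's': 7, 'b': 4, 'r': 11}
cfg['b'] = cfg['b']+1 = 5 → {'u': 5, 'j': 8, 's': 7, 'b': 5, 'r': 11}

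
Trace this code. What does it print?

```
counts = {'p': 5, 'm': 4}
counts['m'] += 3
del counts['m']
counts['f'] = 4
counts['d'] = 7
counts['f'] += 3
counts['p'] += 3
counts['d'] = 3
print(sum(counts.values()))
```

counts['m'] = 4+3 = 7 → {'p': 5, 'm': 7}
del 'm' → {'p': 5}
counts['f'] = 4 → {'p': 5, 'f': 4}
counts['d'] = 7 → {'p': 5, 'f': 4, 'd': 7}
counts['f'] = 4+3 = 7 → {'p': 5, 'f': 7, 'd': 7}
counts['p'] = 5+3 = 8 → {'p': 8, 'f': 7, 'd': 7}
counts['d'] = 3 → {'p': 8, 'f': 7, 'd': 3}
sum of values = 18

18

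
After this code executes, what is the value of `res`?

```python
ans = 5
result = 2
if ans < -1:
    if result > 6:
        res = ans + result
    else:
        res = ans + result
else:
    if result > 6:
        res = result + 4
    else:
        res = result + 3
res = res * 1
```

5

ans=5, result=2
ans < -1 is False; result > 6 is False
→ res = result + 3 = 5
res = 5*1 = 5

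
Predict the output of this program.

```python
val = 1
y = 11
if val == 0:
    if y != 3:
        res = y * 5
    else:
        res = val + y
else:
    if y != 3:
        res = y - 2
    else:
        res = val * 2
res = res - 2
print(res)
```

val=1, y=11
val == 0 is False; y != 3 is True
→ res = y - 2 = 9
res = 9-2 = 7

7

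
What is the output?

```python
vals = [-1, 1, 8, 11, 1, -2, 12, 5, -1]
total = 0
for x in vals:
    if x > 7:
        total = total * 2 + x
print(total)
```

66

x=-1: not >7
x=1: not >7
x=8: >7, total = 0*2+8 = 8
x=11: >7, total = 8*2+11 = 27
x=1: not >7
x=-2: not >7
x=12: >7, total = 27*2+12 = 66
x=5: not >7
x=-1: not >7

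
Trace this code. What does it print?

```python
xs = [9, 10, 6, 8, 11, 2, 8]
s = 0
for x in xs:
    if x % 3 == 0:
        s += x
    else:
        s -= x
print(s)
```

-24

x=9: %3==0, s = 0+9 = 9
x=10: not %3==0, s = 9-10 = -1
x=6: %3==0, s = (-1)+6 = 5
x=8: not %3==0, s = 5-8 = -3
x=11: not %3==0, s = (-3)-11 = -14
x=2: not %3==0, s = (-14)-2 = -16
x=8: not %3==0, s = (-16)-8 = -24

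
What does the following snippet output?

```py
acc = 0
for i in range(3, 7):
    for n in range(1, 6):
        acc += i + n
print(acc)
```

150

i=3,n=1: acc = 0+4 = 4
i=3,n=2: acc = 4+5 = 9
i=3,n=3: acc = 9+6 = 15
i=3,n=4: acc = 15+7 = 22
i=3,n=5: acc = 22+8 = 30
i=4,n=1: acc = 30+5 = 35
i=4,n=2: acc = 35+6 = 41
i=4,n=3: acc = 41+7 = 48
i=4,n=4: acc = 48+8 = 56
i=4,n=5: acc = 56+9 = 65
i=5,n=1: acc = 65+6 = 71
i=5,n=2: acc = 71+7 = 78
i=5,n=3: acc = 78+8 = 86
i=5,n=4: acc = 86+9 = 95
i=5,n=5: acc = 95+10 = 105
i=6,n=1: acc = 105+7 = 112
i=6,n=2: acc = 112+8 = 120
i=6,n=3: acc = 120+9 = 129
i=6,n=4: acc = 129+10 = 139
i=6,n=5: acc = 139+11 = 150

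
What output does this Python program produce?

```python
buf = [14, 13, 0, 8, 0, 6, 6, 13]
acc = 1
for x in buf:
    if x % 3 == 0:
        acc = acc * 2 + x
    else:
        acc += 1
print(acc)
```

75

x=14: not %3==0, acc = 1+1 = 2
x=13: not %3==0, acc = 2+1 = 3
x=0: %3==0, acc = 3*2+0 = 6
x=8: not %3==0, acc = 6+1 = 7
x=0: %3==0, acc = 7*2+0 = 14
x=6: %3==0, acc = 14*2+6 = 34
x=6: %3==0, acc = 34*2+6 = 74
x=13: not %3==0, acc = 74+1 = 75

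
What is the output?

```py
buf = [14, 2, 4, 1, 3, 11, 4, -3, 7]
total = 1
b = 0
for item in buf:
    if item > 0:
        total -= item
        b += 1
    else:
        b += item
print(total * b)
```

-225

item=14: >0, total = 1-14 = -13; b=1
item=2: >0, total = (-13)-2 = -15; b=2
item=4: >0, total = (-15)-4 = -19; b=3
item=1: >0, total = (-19)-1 = -20; b=4
item=3: >0, total = (-20)-3 = -23; b=5
item=11: >0, total = (-23)-11 = -34; b=6
item=4: >0, total = (-34)-4 = -38; b=7
item=-3: not >0; b=4
item=7: >0, total = (-38)-7 = -45; b=5
total*b = (-45)*5 = -225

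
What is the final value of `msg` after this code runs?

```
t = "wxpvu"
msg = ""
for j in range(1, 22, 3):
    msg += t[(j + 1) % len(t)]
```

'pwvxupw'

j=1: add t[2]='p' → 'p'
j=4: add t[0]='w' → 'pw'
j=7: add t[3]='v' → 'pwv'
j=10: add t[1]='x' → 'pwvx'
j=13: add t[4]='u' → 'pwvxu'
j=16: add t[2]='p' → 'pwvxup'
j=19: add t[0]='w' → 'pwvxupw'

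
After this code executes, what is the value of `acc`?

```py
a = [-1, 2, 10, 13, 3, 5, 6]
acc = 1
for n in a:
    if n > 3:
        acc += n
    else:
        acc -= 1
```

n=-1: not >3, acc = 1-1 = 0
n=2: not >3, acc = 0-1 = -1
n=10: >3, acc = (-1)+10 = 9
n=13: >3, acc = 9+13 = 22
n=3: not >3, acc = 22-1 = 21
n=5: >3, acc = 21+5 = 26
n=6: >3, acc = 26+6 = 32

32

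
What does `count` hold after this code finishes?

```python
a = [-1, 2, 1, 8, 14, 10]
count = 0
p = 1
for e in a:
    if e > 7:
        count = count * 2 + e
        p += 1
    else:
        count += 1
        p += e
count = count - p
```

e=-1: not >7, count = 0+1 = 1; p=0
e=2: not >7, count = 1+1 = 2; p=2
e=1: not >7, count = 2+1 = 3; p=3
e=8: >7, count = 3*2+8 = 14; p=4
e=14: >7, count = 14*2+14 = 42; p=5
e=10: >7, count = 42*2+10 = 94; p=6
count-p = 94-6 = 88

88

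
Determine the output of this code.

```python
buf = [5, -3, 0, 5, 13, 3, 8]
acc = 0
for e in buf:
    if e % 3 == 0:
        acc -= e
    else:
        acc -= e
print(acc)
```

-31

e=5: not %3==0, acc = 0-5 = -5
e=-3: %3==0, acc = (-5)-(-3) = -2
e=0: %3==0, acc = (-2)-0 = -2
e=5: not %3==0, acc = (-2)-5 = -7
e=13: not %3==0, acc = (-7)-13 = -20
e=3: %3==0, acc = (-20)-3 = -23
e=8: not %3==0, acc = (-23)-8 = -31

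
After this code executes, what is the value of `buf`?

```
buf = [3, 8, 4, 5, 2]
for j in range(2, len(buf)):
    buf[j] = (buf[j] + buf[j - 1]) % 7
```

j=2: buf[2] = (4+8)%7 = 5 → [3, 8, 5, 5, 2]
j=3: buf[3] = (5+5)%7 = 3 → [3, 8, 5, 3, 2]
j=4: buf[4] = (2+3)%7 = 5 → [3, 8, 5, 3, 5]

[3, 8, 5, 3, 5]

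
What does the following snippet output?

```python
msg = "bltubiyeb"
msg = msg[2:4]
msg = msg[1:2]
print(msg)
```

slice [2:4] → 'tu'
slice [1:2] → 'u'

u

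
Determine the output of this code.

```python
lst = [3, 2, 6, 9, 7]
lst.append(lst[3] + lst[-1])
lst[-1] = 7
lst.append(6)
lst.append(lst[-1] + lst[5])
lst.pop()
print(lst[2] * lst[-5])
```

36

append lst[3]+lst[-1] = 9+7 = 16 → [3, 2, 6, 9, 7, 16]
lst[-1] = 7 → [3, 2, 6, 9, 7, 7]
append 6 → [3, 2, 6, 9, 7, 7, 6]
append lst[-1]+lst[5] = 6+7 = 13 → [3, 2, 6, 9, 7, 7, 6, 13]
pop() removes 13 → [3, 2, 6, 9, 7, 7, 6]
lst[2]*lst[-5] = 6*6 = 36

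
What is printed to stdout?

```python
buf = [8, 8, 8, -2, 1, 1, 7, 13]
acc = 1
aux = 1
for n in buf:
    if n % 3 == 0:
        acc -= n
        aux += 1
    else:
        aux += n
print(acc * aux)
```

45

n=8: not %3==0; aux=9
n=8: not %3==0; aux=17
n=8: not %3==0; aux=25
n=-2: not %3==0; aux=23
n=1: not %3==0; aux=24
n=1: not %3==0; aux=25
n=7: not %3==0; aux=32
n=13: not %3==0; aux=45
acc*aux = 1*45 = 45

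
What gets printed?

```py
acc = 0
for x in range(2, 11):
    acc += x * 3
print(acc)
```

x=2: acc = 0+2*3 = 6
x=3: acc = 6+3*3 = 15
x=4: acc = 15+4*3 = 27
x=5: acc = 27+5*3 = 42
x=6: acc = 42+6*3 = 60
x=7: acc = 60+7*3 = 81
x=8: acc = 81+8*3 = 105
x=9: acc = 105+9*3 = 132
x=10: acc = 132+10*3 = 162

162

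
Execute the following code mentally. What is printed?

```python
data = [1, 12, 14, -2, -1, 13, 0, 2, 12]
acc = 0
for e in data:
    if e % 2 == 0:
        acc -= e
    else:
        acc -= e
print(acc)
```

-51

e=1: not even, acc = 0-1 = -1
e=12: even, acc = (-1)-12 = -13
e=14: even, acc = (-13)-14 = -27
e=-2: even, acc = (-27)-(-2) = -25
e=-1: not even, acc = (-25)-(-1) = -24
e=13: not even, acc = (-24)-13 = -37
e=0: even, acc = (-37)-0 = -37
e=2: even, acc = (-37)-2 = -39
e=12: even, acc = (-39)-12 = -51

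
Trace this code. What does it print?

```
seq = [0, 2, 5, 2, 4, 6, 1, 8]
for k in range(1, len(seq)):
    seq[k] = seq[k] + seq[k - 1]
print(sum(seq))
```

98

k=1: seq[1] = 2+0 = 2 → [0, 2, 5, 2, 4, 6, 1, 8]
k=2: seq[2] = 5+2 = 7 → [0, 2, 7, 2, 4, 6, 1, 8]
k=3: seq[3] = 2+7 = 9 → [0, 2, 7, 9, 4, 6, 1, 8]
k=4: seq[4] = 4+9 = 13 → [0, 2, 7, 9, 13, 6, 1, 8]
k=5: seq[5] = 6+13 = 19 → [0, 2, 7, 9, 13, 19, 1, 8]
k=6: seq[6] = 1+19 = 20 → [0, 2, 7, 9, 13, 19, 20, 8]
k=7: seq[7] = 8+20 = 28 → [0, 2, 7, 9, 13, 19, 20, 28]
sum = 98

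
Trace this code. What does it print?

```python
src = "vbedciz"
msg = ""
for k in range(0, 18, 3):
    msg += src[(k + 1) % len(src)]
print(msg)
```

k=0: add src[1]='b' → 'b'
k=3: add src[4]='c' → 'bc'
k=6: add src[0]='v' → 'bcv'
k=9: add src[3]='d' → 'bcvd'
k=12: add src[6]='z' → 'bcvdz'
k=15: add src[2]='e' → 'bcvdze'

bcvdze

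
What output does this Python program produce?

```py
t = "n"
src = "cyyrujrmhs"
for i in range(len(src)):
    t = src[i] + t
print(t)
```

shmrjuryycn

i=0: prepend 'c' → 'cn'
i=1: prepend 'y' → 'ycn'
i=2: prepend 'y' → 'yycn'
i=3: prepend 'r' → 'ryycn'
i=4: prepend 'u' → 'uryycn'
i=5: prepend 'j' → 'juryycn'
i=6: prepend 'r' → 'rjuryycn'
i=7: prepend 'm' → 'mrjuryycn'
i=8: prepend 'h' → 'hmrjuryycn'
i=9: prepend 's' → 'shmrjuryycn'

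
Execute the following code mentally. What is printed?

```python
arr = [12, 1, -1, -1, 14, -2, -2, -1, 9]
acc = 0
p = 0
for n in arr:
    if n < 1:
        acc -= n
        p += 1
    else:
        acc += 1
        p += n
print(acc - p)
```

-30

n=12: not <1, acc = 0+1 = 1; p=12
n=1: not <1, acc = 1+1 = 2; p=13
n=-1: <1, acc = 2-(-1) = 3; p=14
n=-1: <1, acc = 3-(-1) = 4; p=15
n=14: not <1, acc = 4+1 = 5; p=29
n=-2: <1, acc = 5-(-2) = 7; p=30
n=-2: <1, acc = 7-(-2) = 9; p=31
n=-1: <1, acc = 9-(-1) = 10; p=32
n=9: not <1, acc = 10+1 = 11; p=41
acc-p = 11-41 = -30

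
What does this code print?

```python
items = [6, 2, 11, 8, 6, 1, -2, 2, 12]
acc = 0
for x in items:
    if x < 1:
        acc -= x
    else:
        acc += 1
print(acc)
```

10

x=6: not <1, acc = 0+1 = 1
x=2: not <1, acc = 1+1 = 2
x=11: not <1, acc = 2+1 = 3
x=8: not <1, acc = 3+1 = 4
x=6: not <1, acc = 4+1 = 5
x=1: not <1, acc = 5+1 = 6
x=-2: <1, acc = 6-(-2) = 8
x=2: not <1, acc = 8+1 = 9
x=12: not <1, acc = 9+1 = 10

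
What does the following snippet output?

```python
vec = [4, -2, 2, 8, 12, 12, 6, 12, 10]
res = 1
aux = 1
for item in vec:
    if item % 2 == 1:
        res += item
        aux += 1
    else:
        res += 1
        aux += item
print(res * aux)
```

650

item=4: not odd, res = 1+1 = 2; aux=5
item=-2: not odd, res = 2+1 = 3; aux=3
item=2: not odd, res = 3+1 = 4; aux=5
item=8: not odd, res = 4+1 = 5; aux=13
item=12: not odd, res = 5+1 = 6; aux=25
item=12: not odd, res = 6+1 = 7; aux=37
item=6: not odd, res = 7+1 = 8; aux=43
item=12: not odd, res = 8+1 = 9; aux=55
item=10: not odd, res = 9+1 = 10; aux=65
res*aux = 10*65 = 650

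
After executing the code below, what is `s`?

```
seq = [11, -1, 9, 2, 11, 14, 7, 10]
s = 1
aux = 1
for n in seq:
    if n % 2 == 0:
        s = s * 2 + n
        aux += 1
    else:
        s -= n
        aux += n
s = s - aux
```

-197

n=11: not even, s = 1-11 = -10; aux=12
n=-1: not even, s = (-10)-(-1) = -9; aux=11
n=9: not even, s = (-9)-9 = -18; aux=20
n=2: even, s = (-18)*2+2 = -34; aux=21
n=11: not even, s = (-34)-11 = -45; aux=32
n=14: even, s = (-45)*2+14 = -76; aux=33
n=7: not even, s = (-76)-7 = -83; aux=40
n=10: even, s = (-83)*2+10 = -156; aux=41
s-aux = (-156)-41 = -197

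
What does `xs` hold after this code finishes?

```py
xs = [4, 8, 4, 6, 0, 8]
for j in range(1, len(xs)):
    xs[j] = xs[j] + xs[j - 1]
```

[4, 12, 16, 22, 22, 30]

j=1: xs[1] = 8+4 = 12 → [4, 12, 4, 6, 0, 8]
j=2: xs[2] = 4+12 = 16 → [4, 12, 16, 6, 0, 8]
j=3: xs[3] = 6+16 = 22 → [4, 12, 16, 22, 0, 8]
j=4: xs[4] = 0+22 = 22 → [4, 12, 16, 22, 22, 8]
j=5: xs[5] = 8+22 = 30 → [4, 12, 16, 22, 22, 30]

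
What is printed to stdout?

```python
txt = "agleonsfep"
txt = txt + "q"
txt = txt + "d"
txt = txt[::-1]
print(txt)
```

dqpefsnoelga

+ 'q' → 'agleonsfepq'
+ 'd' → 'agleonsfepqd'
reverse → 'dqpefsnoelga'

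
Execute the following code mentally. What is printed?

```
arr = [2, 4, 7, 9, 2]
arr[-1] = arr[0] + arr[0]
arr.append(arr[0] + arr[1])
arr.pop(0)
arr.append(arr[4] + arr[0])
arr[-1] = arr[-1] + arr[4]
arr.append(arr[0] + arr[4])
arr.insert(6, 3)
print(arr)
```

[4, 7, 9, 4, 6, 16, 3, 10]

arr[-1] = arr[0]+arr[0] = 2+2 = 4 → [2, 4, 7, 9, 4]
append arr[0]+arr[1] = 2+4 = 6 → [2, 4, 7, 9, 4, 6]
pop(0) removes 2 → [4, 7, 9, 4, 6]
append arr[4]+arr[0] = 6+4 = 10 → [4, 7, 9, 4, 6, 10]
arr[-1] = arr[-1]+arr[4] = 10+6 = 16 → [4, 7, 9, 4, 6, 16]
append arr[0]+arr[4] = 4+6 = 10 → [4, 7, 9, 4, 6, 16, 10]
insert 3 at 6 → [4, 7, 9, 4, 6, 16, 3, 10]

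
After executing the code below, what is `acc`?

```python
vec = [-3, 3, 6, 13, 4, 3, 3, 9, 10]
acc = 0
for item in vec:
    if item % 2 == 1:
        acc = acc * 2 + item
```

item=-3: odd, acc = 0*2+(-3) = -3
item=3: odd, acc = (-3)*2+3 = -3
item=6: not odd
item=13: odd, acc = (-3)*2+13 = 7
item=4: not odd
item=3: odd, acc = 7*2+3 = 17
item=3: odd, acc = 17*2+3 = 37
item=9: odd, acc = 37*2+9 = 83
item=10: not odd

83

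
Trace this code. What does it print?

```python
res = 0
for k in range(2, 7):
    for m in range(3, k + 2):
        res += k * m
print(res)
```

315

k=2,m=3: res = 0+6 = 6
k=3,m=3: res = 6+9 = 15
k=3,m=4: res = 15+12 = 27
k=4,m=3: res = 27+12 = 39
k=4,m=4: res = 39+16 = 55
k=4,m=5: res = 55+20 = 75
k=5,m=3: res = 75+15 = 90
k=5,m=4: res = 90+20 = 110
k=5,m=5: res = 110+25 = 135
k=5,m=6: res = 135+30 = 165
k=6,m=3: res = 165+18 = 183
k=6,m=4: res = 183+24 = 207
k=6,m=5: res = 207+30 = 237
k=6,m=6: res = 237+36 = 273
k=6,m=7: res = 273+42 = 315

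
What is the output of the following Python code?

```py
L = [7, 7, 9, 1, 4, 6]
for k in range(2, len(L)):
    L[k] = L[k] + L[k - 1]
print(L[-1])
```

27

k=2: L[2] = 9+7 = 16 → [7, 7, 16, 1, 4, 6]
k=3: L[3] = 1+16 = 17 → [7, 7, 16, 17, 4, 6]
k=4: L[4] = 4+17 = 21 → [7, 7, 16, 17, 21, 6]
k=5: L[5] = 6+21 = 27 → [7, 7, 16, 17, 21, 27]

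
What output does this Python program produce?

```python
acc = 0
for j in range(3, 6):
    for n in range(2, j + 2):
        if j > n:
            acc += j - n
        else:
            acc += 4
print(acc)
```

j=3,n=2: 3>2, acc = 0+1 = 1
j=3,n=3: not 3>3, acc = 1+4 = 5
j=3,n=4: not 3>4, acc = 5+4 = 9
j=4,n=2: 4>2, acc = 9+2 = 11
j=4,n=3: 4>3, acc = 11+1 = 12
j=4,n=4: not 4>4, acc = 12+4 = 16
j=4,n=5: not 4>5, acc = 16+4 = 20
j=5,n=2: 5>2, acc = 20+3 = 23
j=5,n=3: 5>3, acc = 23+2 = 25
j=5,n=4: 5>4, acc = 25+1 = 26
j=5,n=5: not 5>5, acc = 26+4 = 30
j=5,n=6: not 5>6, acc = 30+4 = 34

34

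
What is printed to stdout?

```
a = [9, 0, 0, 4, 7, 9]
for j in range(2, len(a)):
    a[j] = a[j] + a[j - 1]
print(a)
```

j=2: a[2] = 0+0 = 0 → [9, 0, 0, 4, 7, 9]
j=3: a[3] = 4+0 = 4 → [9, 0, 0, 4, 7, 9]
j=4: a[4] = 7+4 = 11 → [9, 0, 0, 4, 11, 9]
j=5: a[5] = 9+11 = 20 → [9, 0, 0, 4, 11, 20]

[9, 0, 0, 4, 11, 20]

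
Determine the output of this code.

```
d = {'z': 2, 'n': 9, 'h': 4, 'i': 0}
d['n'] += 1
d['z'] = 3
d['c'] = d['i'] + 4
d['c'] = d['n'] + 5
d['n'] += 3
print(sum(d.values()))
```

35

d['n'] = 9+1 = 10 → {'z': 2, 'n': 10, 'h': 4, 'i': 0}
d['z'] = 3 → {'z': 3, 'n': 10, 'h': 4, 'i': 0}
d['c'] = d['i']+4 = 4 → {'z': 3, 'n': 10, 'h': 4, 'i': 0, 'c': 4}
d['c'] = d['n']+5 = 15 → {'z': 3, 'n': 10, 'h': 4, 'i': 0, 'c': 15}
d['n'] = 10+3 = 13 → {'z': 3, 'n': 13, 'h': 4, 'i': 0, 'c': 15}
sum of values = 35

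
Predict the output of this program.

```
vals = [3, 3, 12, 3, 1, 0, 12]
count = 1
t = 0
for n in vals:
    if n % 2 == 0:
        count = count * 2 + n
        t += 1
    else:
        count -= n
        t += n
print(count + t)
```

17

n=3: not even, count = 1-3 = -2; t=3
n=3: not even, count = (-2)-3 = -5; t=6
n=12: even, count = (-5)*2+12 = 2; t=7
n=3: not even, count = 2-3 = -1; t=10
n=1: not even, count = (-1)-1 = -2; t=11
n=0: even, count = (-2)*2+0 = -4; t=12
n=12: even, count = (-4)*2+12 = 4; t=13
count+t = 4+13 = 17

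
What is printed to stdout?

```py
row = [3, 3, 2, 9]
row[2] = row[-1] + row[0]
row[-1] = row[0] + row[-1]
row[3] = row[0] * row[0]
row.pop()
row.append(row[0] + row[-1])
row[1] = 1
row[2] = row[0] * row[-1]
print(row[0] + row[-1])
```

row[2] = row[-1]+row[0] = 9+3 = 12 → [3, 3, 12, 9]
row[-1] = row[0]+row[-1] = 3+9 = 12 → [3, 3, 12, 12]
row[3] = row[0]*row[0] = 3*3 = 9 → [3, 3, 12, 9]
pop() removes 9 → [3, 3, 12]
append row[0]+row[-1] = 3+12 = 15 → [3, 3, 12, 15]
row[1] = 1 → [3, 1, 12, 15]
row[2] = row[0]*row[-1] = 3*15 = 45 → [3, 1, 45, 15]
row[0]+row[-1] = 3+15 = 18

18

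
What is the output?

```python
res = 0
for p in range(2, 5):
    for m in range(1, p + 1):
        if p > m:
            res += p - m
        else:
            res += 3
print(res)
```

p=2,m=1: 2>1, res = 0+1 = 1
p=2,m=2: not 2>2, res = 1+3 = 4
p=3,m=1: 3>1, res = 4+2 = 6
p=3,m=2: 3>2, res = 6+1 = 7
p=3,m=3: not 3>3, res = 7+3 = 10
p=4,m=1: 4>1, res = 10+3 = 13
p=4,m=2: 4>2, res = 13+2 = 15
p=4,m=3: 4>3, res = 15+1 = 16
p=4,m=4: not 4>4, res = 16+3 = 19

19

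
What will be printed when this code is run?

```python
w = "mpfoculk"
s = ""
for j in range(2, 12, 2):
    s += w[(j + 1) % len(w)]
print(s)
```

oukpo

j=2: add w[3]='o' → 'o'
j=4: add w[5]='u' → 'ou'
j=6: add w[7]='k' → 'ouk'
j=8: add w[1]='p' → 'oukp'
j=10: add w[3]='o' → 'oukpo'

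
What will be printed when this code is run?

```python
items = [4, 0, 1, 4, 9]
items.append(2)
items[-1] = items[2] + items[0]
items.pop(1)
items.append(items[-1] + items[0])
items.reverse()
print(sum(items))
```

32

append 2 → [4, 0, 1, 4, 9, 2]
items[-1] = items[2]+items[0] = 1+4 = 5 → [4, 0, 1, 4, 9, 5]
pop(1) removes 0 → [4, 1, 4, 9, 5]
append items[-1]+items[0] = 5+4 = 9 → [4, 1, 4, 9, 5, 9]
reverse → [9, 5, 9, 4, 1, 4]
sum = 32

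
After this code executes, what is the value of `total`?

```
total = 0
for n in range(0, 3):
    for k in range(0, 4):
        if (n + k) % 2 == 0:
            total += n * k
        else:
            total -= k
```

n=0,k=0: even sum, total = 0+0 = 0
n=0,k=1: odd sum, total = 0-1 = -1
n=0,k=2: even sum, total = (-1)+0 = -1
n=0,k=3: odd sum, total = (-1)-3 = -4
n=1,k=0: odd sum, total = (-4)-0 = -4
n=1,k=1: even sum, total = (-4)+1 = -3
n=1,k=2: odd sum, total = (-3)-2 = -5
n=1,k=3: even sum, total = (-5)+3 = -2
n=2,k=0: even sum, total = (-2)+0 = -2
n=2,k=1: odd sum, total = (-2)-1 = -3
n=2,k=2: even sum, total = (-3)+4 = 1
n=2,k=3: odd sum, total = 1-3 = -2

-2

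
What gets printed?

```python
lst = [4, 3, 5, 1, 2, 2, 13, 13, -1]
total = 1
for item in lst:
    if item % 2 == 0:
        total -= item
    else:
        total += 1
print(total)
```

-1

item=4: even, total = 1-4 = -3
item=3: not even, total = (-3)+1 = -2
item=5: not even, total = (-2)+1 = -1
item=1: not even, total = (-1)+1 = 0
item=2: even, total = 0-2 = -2
item=2: even, total = (-2)-2 = -4
item=13: not even, total = (-4)+1 = -3
item=13: not even, total = (-3)+1 = -2
item=-1: not even, total = (-2)+1 = -1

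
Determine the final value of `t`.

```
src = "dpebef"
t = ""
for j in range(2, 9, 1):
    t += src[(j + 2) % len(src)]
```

j=2: add src[4]='e' → 'e'
j=3: add src[5]='f' → 'ef'
j=4: add src[0]='d' → 'efd'
j=5: add src[1]='p' → 'efdp'
j=6: add src[2]='e' → 'efdpe'
j=7: add src[3]='b' → 'efdpeb'
j=8: add src[4]='e' → 'efdpebe'

'efdpebe'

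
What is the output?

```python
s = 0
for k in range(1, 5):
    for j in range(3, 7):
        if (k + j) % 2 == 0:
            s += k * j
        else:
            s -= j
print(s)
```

k=1,j=3: even sum, s = 0+3 = 3
k=1,j=4: odd sum, s = 3-4 = -1
k=1,j=5: even sum, s = (-1)+5 = 4
k=1,j=6: odd sum, s = 4-6 = -2
k=2,j=3: odd sum, s = (-2)-3 = -5
k=2,j=4: even sum, s = (-5)+8 = 3
k=2,j=5: odd sum, s = 3-5 = -2
k=2,j=6: even sum, s = (-2)+12 = 10
k=3,j=3: even sum, s = 10+9 = 19
k=3,j=4: odd sum, s = 19-4 = 15
k=3,j=5: even sum, s = 15+15 = 30
k=3,j=6: odd sum, s = 30-6 = 24
k=4,j=3: odd sum, s = 24-3 = 21
k=4,j=4: even sum, s = 21+16 = 37
k=4,j=5: odd sum, s = 37-5 = 32
k=4,j=6: even sum, s = 32+24 = 56

56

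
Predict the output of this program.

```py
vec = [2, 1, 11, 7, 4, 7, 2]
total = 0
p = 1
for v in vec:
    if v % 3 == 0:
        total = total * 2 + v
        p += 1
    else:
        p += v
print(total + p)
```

35

v=2: not %3==0; p=3
v=1: not %3==0; p=4
v=11: not %3==0; p=15
v=7: not %3==0; p=22
v=4: not %3==0; p=26
v=7: not %3==0; p=33
v=2: not %3==0; p=35
total+p = 0+35 = 35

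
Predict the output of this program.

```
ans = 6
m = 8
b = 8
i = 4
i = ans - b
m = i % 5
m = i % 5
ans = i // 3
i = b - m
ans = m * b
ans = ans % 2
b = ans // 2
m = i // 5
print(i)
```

i = 6-8 = -2
m = (-2)%5 = 3
m = (-2)%5 = 3
ans = (-2)//3 = -1
i = 8-3 = 5
ans = 3*8 = 24
ans = 24%2 = 0
b = 0//2 = 0
m = 5//5 = 1

5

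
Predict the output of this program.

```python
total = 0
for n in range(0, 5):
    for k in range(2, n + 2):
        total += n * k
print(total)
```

n=1,k=2: total = 0+2 = 2
n=2,k=2: total = 2+4 = 6
n=2,k=3: total = 6+6 = 12
n=3,k=2: total = 12+6 = 18
n=3,k=3: total = 18+9 = 27
n=3,k=4: total = 27+12 = 39
n=4,k=2: total = 39+8 = 47
n=4,k=3: total = 47+12 = 59
n=4,k=4: total = 59+16 = 75
n=4,k=5: total = 75+20 = 95

95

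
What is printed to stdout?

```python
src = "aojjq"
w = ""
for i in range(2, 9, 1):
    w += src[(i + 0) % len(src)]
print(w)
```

i=2: add src[2]='j' → 'j'
i=3: add src[3]='j' → 'jj'
i=4: add src[4]='q' → 'jjq'
i=5: add src[0]='a' → 'jjqa'
i=6: add src[1]='o' → 'jjqao'
i=7: add src[2]='j' → 'jjqaoj'
i=8: add src[3]='j' → 'jjqaojj'

jjqaojj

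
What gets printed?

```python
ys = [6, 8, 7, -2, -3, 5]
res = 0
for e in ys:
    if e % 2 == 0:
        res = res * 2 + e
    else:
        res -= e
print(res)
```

22

e=6: even, res = 0*2+6 = 6
e=8: even, res = 6*2+8 = 20
e=7: not even, res = 20-7 = 13
e=-2: even, res = 13*2+(-2) = 24
e=-3: not even, res = 24-(-3) = 27
e=5: not even, res = 27-5 = 22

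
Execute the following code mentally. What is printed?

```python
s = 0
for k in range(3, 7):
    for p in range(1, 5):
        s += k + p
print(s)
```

112

k=3,p=1: s = 0+4 = 4
k=3,p=2: s = 4+5 = 9
k=3,p=3: s = 9+6 = 15
k=3,p=4: s = 15+7 = 22
k=4,p=1: s = 22+5 = 27
k=4,p=2: s = 27+6 = 33
k=4,p=3: s = 33+7 = 40
k=4,p=4: s = 40+8 = 48
k=5,p=1: s = 48+6 = 54
k=5,p=2: s = 54+7 = 61
k=5,p=3: s = 61+8 = 69
k=5,p=4: s = 69+9 = 78
k=6,p=1: s = 78+7 = 85
k=6,p=2: s = 85+8 = 93
k=6,p=3: s = 93+9 = 102
k=6,p=4: s = 102+10 = 112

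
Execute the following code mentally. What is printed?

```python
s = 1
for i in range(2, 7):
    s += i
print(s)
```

21

i=2: s = 1+2 = 3
i=3: s = 3+3 = 6
i=4: s = 6+4 = 10
i=5: s = 10+5 = 15
i=6: s = 15+6 = 21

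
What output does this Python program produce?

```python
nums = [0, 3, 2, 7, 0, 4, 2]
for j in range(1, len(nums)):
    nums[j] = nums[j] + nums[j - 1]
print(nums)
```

j=1: nums[1] = 3+0 = 3 → [0, 3, 2, 7, 0, 4, 2]
j=2: nums[2] = 2+3 = 5 → [0, 3, 5, 7, 0, 4, 2]
j=3: nums[3] = 7+5 = 12 → [0, 3, 5, 12, 0, 4, 2]
j=4: nums[4] = 0+12 = 12 → [0, 3, 5, 12, 12, 4, 2]
j=5: nums[5] = 4+12 = 16 → [0, 3, 5, 12, 12, 16, 2]
j=6: nums[6] = 2+16 = 18 → [0, 3, 5, 12, 12, 16, 18]

[0, 3, 5, 12, 12, 16, 18]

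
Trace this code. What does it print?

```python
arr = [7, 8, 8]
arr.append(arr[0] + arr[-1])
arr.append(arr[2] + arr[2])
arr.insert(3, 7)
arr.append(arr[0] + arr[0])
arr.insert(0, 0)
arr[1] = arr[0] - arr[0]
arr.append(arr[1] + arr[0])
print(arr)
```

[0, 0, 8, 8, 7, 15, 16, 14, 0]

append arr[0]+arr[-1] = 7+8 = 15 → [7, 8, 8, 15]
append arr[2]+arr[2] = 8+8 = 16 → [7, 8, 8, 15, 16]
insert 7 at 3 → [7, 8, 8, 7, 15, 16]
append arr[0]+arr[0] = 7+7 = 14 → [7, 8, 8, 7, 15, 16, 14]
insert 0 at 0 → [0, 7, 8, 8, 7, 15, 16, 14]
arr[1] = arr[0]-arr[0] = 0-0 = 0 → [0, 0, 8, 8, 7, 15, 16, 14]
append arr[1]+arr[0] = 0+0 = 0 → [0, 0, 8, 8, 7, 15, 16, 14, 0]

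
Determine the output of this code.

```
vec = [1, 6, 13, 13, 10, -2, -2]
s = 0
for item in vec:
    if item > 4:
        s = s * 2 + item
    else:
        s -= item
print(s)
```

item=1: not >4, s = 0-1 = -1
item=6: >4, s = (-1)*2+6 = 4
item=13: >4, s = 4*2+13 = 21
item=13: >4, s = 21*2+13 = 55
item=10: >4, s = 55*2+10 = 120
item=-2: not >4, s = 120-(-2) = 122
item=-2: not >4, s = 122-(-2) = 124

124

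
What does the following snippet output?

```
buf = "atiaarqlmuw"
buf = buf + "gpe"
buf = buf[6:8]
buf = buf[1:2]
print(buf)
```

+ 'gpe' → 'atiaarqlmuwgpe'
slice [6:8] → 'ql'
slice [1:2] → 'l'

l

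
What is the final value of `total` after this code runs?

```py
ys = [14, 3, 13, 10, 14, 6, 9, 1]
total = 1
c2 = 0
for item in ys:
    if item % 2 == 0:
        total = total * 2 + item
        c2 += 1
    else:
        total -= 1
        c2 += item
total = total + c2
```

214

item=14: even, total = 1*2+14 = 16; c2=1
item=3: not even, total = 16-1 = 15; c2=4
item=13: not even, total = 15-1 = 14; c2=17
item=10: even, total = 14*2+10 = 38; c2=18
item=14: even, total = 38*2+14 = 90; c2=19
item=6: even, total = 90*2+6 = 186; c2=20
item=9: not even, total = 186-1 = 185; c2=29
item=1: not even, total = 185-1 = 184; c2=30
total+c2 = 184+30 = 214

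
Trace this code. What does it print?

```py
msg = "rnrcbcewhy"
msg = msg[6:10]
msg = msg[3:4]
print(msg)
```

slice [6:10] → 'ewhy'
slice [3:4] → 'y'

y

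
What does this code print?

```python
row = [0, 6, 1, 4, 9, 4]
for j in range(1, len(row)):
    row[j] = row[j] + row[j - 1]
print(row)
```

j=1: row[1] = 6+0 = 6 → [0, 6, 1, 4, 9, 4]
j=2: row[2] = 1+6 = 7 → [0, 6, 7, 4, 9, 4]
j=3: row[3] = 4+7 = 11 → [0, 6, 7, 11, 9, 4]
j=4: row[4] = 9+11 = 20 → [0, 6, 7, 11, 20, 4]
j=5: row[5] = 4+20 = 24 → [0, 6, 7, 11, 20, 24]

[0, 6, 7, 11, 20, 24]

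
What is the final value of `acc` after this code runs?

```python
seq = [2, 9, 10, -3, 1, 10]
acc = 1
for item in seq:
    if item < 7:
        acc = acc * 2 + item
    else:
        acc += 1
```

20

item=2: <7, acc = 1*2+2 = 4
item=9: not <7, acc = 4+1 = 5
item=10: not <7, acc = 5+1 = 6
item=-3: <7, acc = 6*2+(-3) = 9
item=1: <7, acc = 9*2+1 = 19
item=10: not <7, acc = 19+1 = 20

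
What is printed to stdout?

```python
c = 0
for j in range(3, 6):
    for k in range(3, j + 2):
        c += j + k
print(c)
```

75

j=3,k=3: c = 0+6 = 6
j=3,k=4: c = 6+7 = 13
j=4,k=3: c = 13+7 = 20
j=4,k=4: c = 20+8 = 28
j=4,k=5: c = 28+9 = 37
j=5,k=3: c = 37+8 = 45
j=5,k=4: c = 45+9 = 54
j=5,k=5: c = 54+10 = 64
j=5,k=6: c = 64+11 = 75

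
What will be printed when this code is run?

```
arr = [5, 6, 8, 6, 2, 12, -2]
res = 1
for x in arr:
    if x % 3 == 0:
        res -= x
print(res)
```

x=5: not %3==0
x=6: %3==0, res = 1-6 = -5
x=8: not %3==0
x=6: %3==0, res = (-5)-6 = -11
x=2: not %3==0
x=12: %3==0, res = (-11)-12 = -23
x=-2: not %3==0

-23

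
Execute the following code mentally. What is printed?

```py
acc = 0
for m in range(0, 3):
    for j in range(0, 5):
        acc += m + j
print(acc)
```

45

m=0,j=0: acc = 0+0 = 0
m=0,j=1: acc = 0+1 = 1
m=0,j=2: acc = 1+2 = 3
m=0,j=3: acc = 3+3 = 6
m=0,j=4: acc = 6+4 = 10
m=1,j=0: acc = 10+1 = 11
m=1,j=1: acc = 11+2 = 13
m=1,j=2: acc = 13+3 = 16
m=1,j=3: acc = 16+4 = 20
m=1,j=4: acc = 20+5 = 25
m=2,j=0: acc = 25+2 = 27
m=2,j=1: acc = 27+3 = 30
m=2,j=2: acc = 30+4 = 34
m=2,j=3: acc = 34+5 = 39
m=2,j=4: acc = 39+6 = 45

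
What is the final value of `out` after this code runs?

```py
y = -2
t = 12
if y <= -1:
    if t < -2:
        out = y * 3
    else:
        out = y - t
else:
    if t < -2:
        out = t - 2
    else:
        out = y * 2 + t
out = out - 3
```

y=-2, t=12
y <= -1 is True; t < -2 is False
→ out = y - t = -14
out = (-14)-3 = -17

-17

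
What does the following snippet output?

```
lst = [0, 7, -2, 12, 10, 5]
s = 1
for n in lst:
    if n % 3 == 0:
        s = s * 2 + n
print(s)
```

n=0: %3==0, s = 1*2+0 = 2
n=7: not %3==0
n=-2: not %3==0
n=12: %3==0, s = 2*2+12 = 16
n=10: not %3==0
n=5: not %3==0

16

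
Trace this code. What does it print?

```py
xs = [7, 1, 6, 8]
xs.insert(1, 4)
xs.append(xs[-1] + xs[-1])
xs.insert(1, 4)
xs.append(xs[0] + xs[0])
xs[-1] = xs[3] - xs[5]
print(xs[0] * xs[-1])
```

-49

insert 4 at 1 → [7, 4, 1, 6, 8]
append xs[-1]+xs[-1] = 8+8 = 16 → [7, 4, 1, 6, 8, 16]
insert 4 at 1 → [7, 4, 4, 1, 6, 8, 16]
append xs[0]+xs[0] = 7+7 = 14 → [7, 4, 4, 1, 6, 8, 16, 14]
xs[-1] = xs[3]-xs[5] = 1-8 = -7 → [7, 4, 4, 1, 6, 8, 16, -7]
xs[0]*xs[-1] = 7*(-7) = -49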